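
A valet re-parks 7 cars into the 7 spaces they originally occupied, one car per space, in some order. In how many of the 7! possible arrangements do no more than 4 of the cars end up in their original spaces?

5018

Sum C(7,i)·!(7-i) for i = 0..4:
  i=0: C(7,0)·!7 = 1·1854 = 1854
  i=1: C(7,1)·!6 = 7·265 = 1855
  i=2: C(7,2)·!5 = 21·44 = 924
  i=3: C(7,3)·!4 = 35·9 = 315
  i=4: C(7,4)·!3 = 35·2 = 70
Total = 5018.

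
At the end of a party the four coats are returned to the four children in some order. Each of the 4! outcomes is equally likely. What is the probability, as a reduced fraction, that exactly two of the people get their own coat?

1/4

Favorable outcomes: C(4,2)·!2 = 6·1 = 6.
Total outcomes: 4! = 24.
Probability = 6/24 = 1/4.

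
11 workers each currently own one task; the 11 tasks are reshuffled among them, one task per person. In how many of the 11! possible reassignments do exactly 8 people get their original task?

Pick the 8 fixed positions: C(11,8) = 165 ways.
The other 3 form a derangement: !3 = 2.
Total: 165 × 2 = 330.

330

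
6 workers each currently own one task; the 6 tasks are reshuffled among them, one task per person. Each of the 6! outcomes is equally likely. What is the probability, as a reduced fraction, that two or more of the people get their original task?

191/720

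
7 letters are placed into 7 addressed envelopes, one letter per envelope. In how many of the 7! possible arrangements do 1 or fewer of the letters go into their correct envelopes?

Sum C(7,i)·!(7-i) for i = 0..1:
  i=0: C(7,0)·!7 = 1·1854 = 1854
  i=1: C(7,1)·!6 = 7·265 = 1855
Total = 3709.

3709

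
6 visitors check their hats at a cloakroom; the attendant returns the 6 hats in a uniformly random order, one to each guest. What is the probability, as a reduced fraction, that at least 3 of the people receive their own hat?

Favorable outcomes: Σ_{i≥3} C(6,i)·!(6-i) = 20·2 + 15·1 + 6·0 + 1·1 = 56.
Total outcomes: 6! = 720.
Probability = 56/720 = 7/90.

7/90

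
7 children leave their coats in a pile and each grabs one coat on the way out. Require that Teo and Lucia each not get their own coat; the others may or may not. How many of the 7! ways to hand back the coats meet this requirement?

3720

Inclusion-exclusion on the 2 forbidden self-matches:
Σ_{j=0}^{2} (-1)^j C(2,j)(7-j)!
= C(2,0)·7! - C(2,1)·6! + C(2,2)·5!
= 5040 - 1440 + 120
= 3720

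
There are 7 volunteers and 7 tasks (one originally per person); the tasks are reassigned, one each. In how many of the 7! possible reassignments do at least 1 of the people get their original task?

Sum C(7,i)·!(7-i) for i = 1..7:
  i=1: C(7,1)·!6 = 7·265 = 1855
  i=2: C(7,2)·!5 = 21·44 = 924
  i=3: C(7,3)·!4 = 35·9 = 315
  i=4: C(7,4)·!3 = 35·2 = 70
  i=5: C(7,5)·!2 = 21·1 = 21
  i=6: C(7,6)·!1 = 7·0 = 0
  i=7: C(7,7)·!0 = 1·1 = 1
Total = 3186.

3186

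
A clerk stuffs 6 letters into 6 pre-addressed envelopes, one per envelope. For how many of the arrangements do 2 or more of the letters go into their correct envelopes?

191

# with exactly i fixed is C(6,i)·!(6-i); sum over i=2..6:
  i=2: C(6,2)·!4 = 15·9 = 135
  i=3: C(6,3)·!3 = 20·2 = 40
  i=4: C(6,4)·!2 = 15·1 = 15
  i=5: C(6,5)·!1 = 6·0 = 0
  i=6: C(6,6)·!0 = 1·1 = 1
Total = 191.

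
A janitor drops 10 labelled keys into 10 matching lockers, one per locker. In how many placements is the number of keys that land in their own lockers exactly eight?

Pick the 8 fixed positions: C(10,8) = 45 ways.
The other 2 form a derangement: !2 = 1.
Total: 45 × 1 = 45.

45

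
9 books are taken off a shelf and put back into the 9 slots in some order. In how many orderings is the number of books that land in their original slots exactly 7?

36

Choose which 7 of the 9 are fixed: C(9,7) = 36.
The other 2 form a derangement: !2 = 1.
Total: 36 × 1 = 36.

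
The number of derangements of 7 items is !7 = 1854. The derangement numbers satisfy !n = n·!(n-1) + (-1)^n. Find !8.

14833

!8 = 8·1854 + 1 = 14833.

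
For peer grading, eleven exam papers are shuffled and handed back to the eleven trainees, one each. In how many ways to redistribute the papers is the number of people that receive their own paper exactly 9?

Pick the 9 fixed positions: C(11,9) = 55 ways.
The other 2 form a derangement: !2 = 1.
Total: 55 × 1 = 55.

55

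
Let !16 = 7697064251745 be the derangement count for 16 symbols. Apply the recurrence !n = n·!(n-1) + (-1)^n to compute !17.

130850092279664

!17 = 17·7697064251745 - 1 = 130850092279664.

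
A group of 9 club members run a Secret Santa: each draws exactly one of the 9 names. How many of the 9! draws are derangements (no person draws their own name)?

133496

!9 is the nearest integer to 9!/e.
9! = 362880, and 362880/e ≈ 133496.09, so !9 = 133496.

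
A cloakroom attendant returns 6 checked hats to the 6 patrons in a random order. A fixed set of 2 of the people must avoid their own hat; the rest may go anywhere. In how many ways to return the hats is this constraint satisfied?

504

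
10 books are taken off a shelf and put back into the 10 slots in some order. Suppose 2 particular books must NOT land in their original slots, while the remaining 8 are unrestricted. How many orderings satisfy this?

2943360

Let A_j be the event that the j-th constrained one is fixed. By inclusion-exclusion over the 2 events:
Σ_{j=0}^{2} (-1)^j C(2,j)(10-j)!
= C(2,0)·10! - C(2,1)·9! + C(2,2)·8!
= 3628800 - 725760 + 40320
= 2943360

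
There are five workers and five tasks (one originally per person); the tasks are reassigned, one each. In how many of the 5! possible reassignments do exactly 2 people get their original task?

Pick the 2 fixed positions: C(5,2) = 10 ways.
The remaining 3 must be deranged: !3 = 2.
Total: 10 × 2 = 20.

20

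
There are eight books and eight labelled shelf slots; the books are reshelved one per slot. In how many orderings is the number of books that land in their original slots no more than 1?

Sum C(8,i)·!(8-i) for i = 0..1:
  i=0: C(8,0)·!8 = 1·14833 = 14833
  i=1: C(8,1)·!7 = 8·1854 = 14832
Total = 29665.

29665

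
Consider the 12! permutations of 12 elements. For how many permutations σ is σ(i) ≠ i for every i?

176214841

The number of derangements of 12 is !12 = Σ_{k=0}^{12} (-1)^k·12!/k!
= 12! - 12!/1! + 12!/2! - 12!/3! + 12!/4! - 12!/5! + 12!/6! - 12!/7! + 12!/8! - 12!/9! + 12!/10! - 12!/11! + 12!/12!
= 479001600 - 479001600 + 239500800 - 79833600 + 19958400 - 3991680 + 665280 - 95040 + 11880 - 1320 + 132 - 12 + 1
= 176214841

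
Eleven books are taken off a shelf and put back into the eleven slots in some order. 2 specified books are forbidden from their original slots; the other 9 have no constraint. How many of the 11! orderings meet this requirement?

33022080

Inclusion-exclusion on the 2 forbidden self-matches:
Σ_{j=0}^{2} (-1)^j C(2,j)(11-j)!
= C(2,0)·11! - C(2,1)·10! + C(2,2)·9!
= 39916800 - 7257600 + 362880
= 33022080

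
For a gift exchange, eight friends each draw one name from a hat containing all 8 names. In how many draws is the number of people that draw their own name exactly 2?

Pick the 2 fixed positions: C(8,2) = 28 ways.
The other 6 form a derangement: !6 = 265.
Total: 28 × 265 = 7420.

7420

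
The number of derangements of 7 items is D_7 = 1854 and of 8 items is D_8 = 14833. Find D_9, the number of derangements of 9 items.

133496

D_9 = (9-1)·(D_8 + D_7) = 8·(14833 + 1854) = 8·16687 = 133496.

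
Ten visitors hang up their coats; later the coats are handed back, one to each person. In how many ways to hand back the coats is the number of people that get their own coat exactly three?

Choose which 3 of the 10 are fixed: C(10,3) = 120.
The other 7 form a derangement: !7 = 1854.
Total: 120 × 1854 = 222480.

222480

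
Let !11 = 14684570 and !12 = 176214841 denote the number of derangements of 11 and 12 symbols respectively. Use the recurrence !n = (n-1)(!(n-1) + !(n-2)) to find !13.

2290792932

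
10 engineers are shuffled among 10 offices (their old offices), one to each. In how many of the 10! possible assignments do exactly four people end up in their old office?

55650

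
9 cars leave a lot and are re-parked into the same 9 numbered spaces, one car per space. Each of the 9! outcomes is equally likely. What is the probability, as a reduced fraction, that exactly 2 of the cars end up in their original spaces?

Favorable outcomes: C(9,2)·!7 = 36·1854 = 66744.
Total outcomes: 9! = 362880.
Probability = 66744/362880 = 103/560.

103/560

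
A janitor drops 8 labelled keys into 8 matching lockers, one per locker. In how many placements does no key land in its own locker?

!8 is the nearest integer to 8!/e.
8! = 40320, and 40320/e ≈ 14832.90, so !8 = 14833.

14833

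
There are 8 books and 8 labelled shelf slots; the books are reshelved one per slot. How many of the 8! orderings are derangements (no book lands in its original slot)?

!8 = 8! · Σ_{k=0}^{8} (-1)^k/k!
= 8! - 8!/1! + 8!/2! - 8!/3! + 8!/4! - 8!/5! + 8!/6! - 8!/7! + 8!/8!
= 40320 - 40320 + 20160 - 6720 + 1680 - 336 + 56 - 8 + 1
= 14833

14833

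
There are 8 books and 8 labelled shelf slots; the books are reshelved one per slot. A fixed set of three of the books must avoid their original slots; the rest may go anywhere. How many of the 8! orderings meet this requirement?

27240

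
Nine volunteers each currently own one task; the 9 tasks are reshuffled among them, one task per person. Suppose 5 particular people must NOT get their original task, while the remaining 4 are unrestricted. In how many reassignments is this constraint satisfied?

205056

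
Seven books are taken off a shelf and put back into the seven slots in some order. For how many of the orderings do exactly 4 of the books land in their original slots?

Choose which 4 of the 7 are fixed: C(7,4) = 35.
The other 3 form a derangement: !3 = 2.
Total: 35 × 2 = 70.

70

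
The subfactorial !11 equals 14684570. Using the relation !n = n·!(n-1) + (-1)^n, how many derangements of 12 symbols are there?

!12 = 12·14684570 + 1 = 176214841.

176214841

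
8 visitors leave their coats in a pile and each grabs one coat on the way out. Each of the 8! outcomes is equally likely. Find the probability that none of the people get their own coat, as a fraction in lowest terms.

2119/5760

Favorable outcomes: !8 = 14833.
Total outcomes: 8! = 40320.
Probability = 14833/40320 = 2119/5760.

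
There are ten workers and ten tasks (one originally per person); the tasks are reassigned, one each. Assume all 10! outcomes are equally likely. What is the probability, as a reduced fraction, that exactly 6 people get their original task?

1/1920

Favorable outcomes: C(10,6)·!4 = 210·9 = 1890.
Total outcomes: 10! = 3628800.
Probability = 1890/3628800 = 1/1920.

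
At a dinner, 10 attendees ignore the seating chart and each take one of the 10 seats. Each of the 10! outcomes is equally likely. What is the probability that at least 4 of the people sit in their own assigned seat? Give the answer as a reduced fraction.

34457/1814400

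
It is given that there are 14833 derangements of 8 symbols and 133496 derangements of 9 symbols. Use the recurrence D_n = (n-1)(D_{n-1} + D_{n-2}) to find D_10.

1334961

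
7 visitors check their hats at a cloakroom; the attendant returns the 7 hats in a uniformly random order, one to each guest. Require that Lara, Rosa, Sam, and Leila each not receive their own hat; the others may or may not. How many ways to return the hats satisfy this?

2790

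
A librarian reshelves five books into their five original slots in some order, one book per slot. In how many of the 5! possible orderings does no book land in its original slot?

Recurrence: !5 = 4·(!4 + !3).
!5 = 4·(9 + 2) = 4·11 = 44

44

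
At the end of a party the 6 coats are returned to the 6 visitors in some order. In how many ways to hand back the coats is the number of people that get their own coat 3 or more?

56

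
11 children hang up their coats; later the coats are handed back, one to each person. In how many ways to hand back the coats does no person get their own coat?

14684570

The subfactorial !11 = [11!/e] (nearest integer).
11! = 39916800, and 39916800/e ≈ 14684570.08, so !11 = 14684570.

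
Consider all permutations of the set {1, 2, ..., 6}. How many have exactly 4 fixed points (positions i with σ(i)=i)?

Pick the 4 fixed positions: C(6,4) = 15 ways.
The other 2 form a derangement: !2 = 1.
Total: 15 × 1 = 15.

15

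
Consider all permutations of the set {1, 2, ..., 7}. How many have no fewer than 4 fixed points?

# with exactly i fixed is C(7,i)·!(7-i); sum over i=4..7:
  i=4: C(7,4)·!3 = 35·2 = 70
  i=5: C(7,5)·!2 = 21·1 = 21
  i=6: C(7,6)·!1 = 7·0 = 0
  i=7: C(7,7)·!0 = 1·1 = 1
Total = 92.

92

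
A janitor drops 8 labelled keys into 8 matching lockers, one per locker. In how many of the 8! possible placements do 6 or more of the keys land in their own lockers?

# with exactly i fixed is C(8,i)·!(8-i); sum over i=6..8:
  i=6: C(8,6)·!2 = 28·1 = 28
  i=7: C(8,7)·!1 = 8·0 = 0
  i=8: C(8,8)·!0 = 1·1 = 1
Total = 29.

29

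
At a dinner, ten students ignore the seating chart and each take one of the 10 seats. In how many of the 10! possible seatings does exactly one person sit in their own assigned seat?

1334960

Pick the single fixed position: C(10,1) = 10 ways.
The other 9 form a derangement: !9 = 133496.
Total: 10 × 133496 = 1334960.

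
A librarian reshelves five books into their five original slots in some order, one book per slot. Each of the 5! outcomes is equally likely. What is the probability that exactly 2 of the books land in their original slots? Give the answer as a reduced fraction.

1/6

Favorable outcomes: C(5,2)·!3 = 10·2 = 20.
Total outcomes: 5! = 120.
Probability = 20/120 = 1/6.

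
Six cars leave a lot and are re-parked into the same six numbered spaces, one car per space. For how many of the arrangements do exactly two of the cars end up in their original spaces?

135

Pick the 2 fixed positions: C(6,2) = 15 ways.
The remaining 4 must be deranged: !4 = 9.
Total: 15 × 9 = 135.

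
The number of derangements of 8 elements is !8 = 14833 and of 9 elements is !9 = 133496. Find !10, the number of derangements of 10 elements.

!10 = (10-1)·(!9 + !8) = 9·(133496 + 14833) = 9·148329 = 1334961.

1334961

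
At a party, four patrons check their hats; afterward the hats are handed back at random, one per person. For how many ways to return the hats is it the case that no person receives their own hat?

9

Use !n = n·!(n-1) + (-1)^n.
!4 = 4·2 + 1 = 9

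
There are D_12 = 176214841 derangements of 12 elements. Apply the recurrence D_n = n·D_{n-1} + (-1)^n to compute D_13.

2290792932

D_13 = 13·176214841 - 1 = 2290792932.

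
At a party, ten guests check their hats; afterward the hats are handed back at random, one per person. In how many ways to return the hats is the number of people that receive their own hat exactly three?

222480

Pick the 3 fixed positions: C(10,3) = 120 ways.
The other 7 form a derangement: !7 = 1854.
Total: 120 × 1854 = 222480.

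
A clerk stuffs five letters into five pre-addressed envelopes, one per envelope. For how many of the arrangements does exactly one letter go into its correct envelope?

45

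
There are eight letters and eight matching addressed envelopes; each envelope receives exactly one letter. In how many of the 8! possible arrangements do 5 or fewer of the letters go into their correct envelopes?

40291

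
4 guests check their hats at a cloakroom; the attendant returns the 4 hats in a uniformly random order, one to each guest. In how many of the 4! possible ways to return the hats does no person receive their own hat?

9

!4 is the nearest integer to 4!/e.
4! = 24, and 24/e ≈ 8.83, so !4 = 9.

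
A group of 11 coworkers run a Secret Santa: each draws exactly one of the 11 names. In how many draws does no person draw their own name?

By inclusion-exclusion, !11 = Σ (-1)^k · 11!/k! for k=0..11
= 11! - 11!/1! + 11!/2! - 11!/3! + 11!/4! - 11!/5! + 11!/6! - 11!/7! + 11!/8! - 11!/9! + 11!/10! - 11!/11!
= 39916800 - 39916800 + 19958400 - 6652800 + 1663200 - 332640 + 55440 - 7920 + 990 - 110 + 11 - 1
= 14684570

14684570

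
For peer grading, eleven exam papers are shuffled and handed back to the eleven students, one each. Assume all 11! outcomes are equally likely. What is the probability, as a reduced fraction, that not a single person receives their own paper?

1468457/3991680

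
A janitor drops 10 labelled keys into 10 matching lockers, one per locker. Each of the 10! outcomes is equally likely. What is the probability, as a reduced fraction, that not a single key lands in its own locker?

16481/44800

Favorable outcomes: !10 = 1334961.
Total outcomes: 10! = 3628800.
Probability = 1334961/3628800 = 16481/44800.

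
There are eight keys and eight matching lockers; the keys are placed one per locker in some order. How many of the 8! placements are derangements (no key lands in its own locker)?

14833

By inclusion-exclusion, !8 = Σ (-1)^k · 8!/k! for k=0..8
= 8! - 8!/1! + 8!/2! - 8!/3! + 8!/4! - 8!/5! + 8!/6! - 8!/7! + 8!/8!
= 40320 - 40320 + 20160 - 6720 + 1680 - 336 + 56 - 8 + 1
= 14833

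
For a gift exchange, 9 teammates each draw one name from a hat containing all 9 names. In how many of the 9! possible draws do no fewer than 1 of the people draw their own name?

Sum C(9,i)·!(9-i) for i = 1..9:
  i=1: C(9,1)·!8 = 9·14833 = 133497
  i=2: C(9,2)·!7 = 36·1854 = 66744
  i=3: C(9,3)·!6 = 84·265 = 22260
  i=4: C(9,4)·!5 = 126·44 = 5544
  i=5: C(9,5)·!4 = 126·9 = 1134
  i=6: C(9,6)·!3 = 84·2 = 168
  i=7: C(9,7)·!2 = 36·1 = 36
  i=8: C(9,8)·!1 = 9·0 = 0
  i=9: C(9,9)·!0 = 1·1 = 1
Total = 229384.

229384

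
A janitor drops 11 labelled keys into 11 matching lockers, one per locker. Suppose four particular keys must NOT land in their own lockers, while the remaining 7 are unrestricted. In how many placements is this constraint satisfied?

27422640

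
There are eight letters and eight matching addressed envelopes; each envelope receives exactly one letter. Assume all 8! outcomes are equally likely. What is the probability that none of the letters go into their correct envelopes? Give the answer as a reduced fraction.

2119/5760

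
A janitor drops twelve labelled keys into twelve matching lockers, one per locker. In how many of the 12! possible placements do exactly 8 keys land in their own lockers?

4455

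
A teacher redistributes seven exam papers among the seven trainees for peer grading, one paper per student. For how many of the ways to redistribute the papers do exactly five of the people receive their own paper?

21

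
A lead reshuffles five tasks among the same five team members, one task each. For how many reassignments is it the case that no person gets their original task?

44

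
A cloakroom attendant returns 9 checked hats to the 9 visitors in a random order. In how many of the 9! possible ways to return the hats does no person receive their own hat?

133496

By inclusion-exclusion, !9 = Σ (-1)^k · 9!/k! for k=0..9
= 9! - 9!/1! + 9!/2! - 9!/3! + 9!/4! - 9!/5! + 9!/6! - 9!/7! + 9!/8! - 9!/9!
= 362880 - 362880 + 181440 - 60480 + 15120 - 3024 + 504 - 72 + 9 - 1
= 133496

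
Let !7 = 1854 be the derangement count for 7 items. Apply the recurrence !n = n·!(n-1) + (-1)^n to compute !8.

14833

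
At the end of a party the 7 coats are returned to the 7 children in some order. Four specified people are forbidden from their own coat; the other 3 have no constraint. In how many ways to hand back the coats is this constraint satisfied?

2790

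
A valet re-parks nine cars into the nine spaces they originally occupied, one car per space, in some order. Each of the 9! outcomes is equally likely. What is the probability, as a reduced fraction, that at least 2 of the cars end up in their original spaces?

95887/362880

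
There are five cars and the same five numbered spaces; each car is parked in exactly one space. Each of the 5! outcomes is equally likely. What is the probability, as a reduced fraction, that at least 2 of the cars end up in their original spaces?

31/120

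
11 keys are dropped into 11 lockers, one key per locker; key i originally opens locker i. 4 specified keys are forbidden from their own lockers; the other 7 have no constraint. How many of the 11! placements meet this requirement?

27422640

Inclusion-exclusion on the 4 forbidden self-matches:
Σ_{j=0}^{4} (-1)^j C(4,j)(11-j)!
= C(4,0)·11! - C(4,1)·10! + C(4,2)·9! - C(4,3)·8! + C(4,4)·7!
= 39916800 - 14515200 + 2177280 - 161280 + 5040
= 27422640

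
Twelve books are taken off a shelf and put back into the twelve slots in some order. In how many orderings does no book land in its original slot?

176214841

!12 = 12! · Σ_{k=0}^{12} (-1)^k/k!
= 12! - 12!/1! + 12!/2! - 12!/3! + 12!/4! - 12!/5! + 12!/6! - 12!/7! + 12!/8! - 12!/9! + 12!/10! - 12!/11! + 12!/12!
= 479001600 - 479001600 + 239500800 - 79833600 + 19958400 - 3991680 + 665280 - 95040 + 11880 - 1320 + 132 - 12 + 1
= 176214841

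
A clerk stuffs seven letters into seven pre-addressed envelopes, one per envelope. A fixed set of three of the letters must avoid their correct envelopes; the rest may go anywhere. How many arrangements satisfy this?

3216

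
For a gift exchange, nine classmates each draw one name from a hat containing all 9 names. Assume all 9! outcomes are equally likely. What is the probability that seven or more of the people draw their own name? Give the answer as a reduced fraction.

37/362880

Favorable outcomes: Σ_{i≥7} C(9,i)·!(9-i) = 36·1 + 9·0 + 1·1 = 37.
Total outcomes: 9! = 362880.
Probability = 37/362880 = 37/362880.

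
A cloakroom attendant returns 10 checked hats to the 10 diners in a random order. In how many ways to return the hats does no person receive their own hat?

1334961

The number of derangements of 10 is !10 = Σ_{k=0}^{10} (-1)^k·10!/k!
= 10! - 10!/1! + 10!/2! - 10!/3! + 10!/4! - 10!/5! + 10!/6! - 10!/7! + 10!/8! - 10!/9! + 10!/10!
= 3628800 - 3628800 + 1814400 - 604800 + 151200 - 30240 + 5040 - 720 + 90 - 10 + 1
= 1334961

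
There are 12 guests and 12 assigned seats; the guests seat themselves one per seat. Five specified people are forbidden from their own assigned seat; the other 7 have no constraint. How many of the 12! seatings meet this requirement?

Let A_j be the event that the j-th constrained one is fixed. By inclusion-exclusion over the 5 events:
Σ_{j=0}^{5} (-1)^j C(5,j)(12-j)!
= C(5,0)·12! - C(5,1)·11! + C(5,2)·10! - C(5,3)·9! + C(5,4)·8! - C(5,5)·7!
= 479001600 - 199584000 + 36288000 - 3628800 + 201600 - 5040
= 312273360

312273360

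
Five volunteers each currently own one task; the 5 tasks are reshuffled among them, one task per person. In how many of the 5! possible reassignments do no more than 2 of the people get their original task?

109

# with exactly i fixed is C(5,i)·!(5-i); sum over i=0..2:
  i=0: C(5,0)·!5 = 1·44 = 44
  i=1: C(5,1)·!4 = 5·9 = 45
  i=2: C(5,2)·!3 = 10·2 = 20
Total = 109.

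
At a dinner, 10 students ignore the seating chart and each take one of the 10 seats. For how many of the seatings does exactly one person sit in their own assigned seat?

1334960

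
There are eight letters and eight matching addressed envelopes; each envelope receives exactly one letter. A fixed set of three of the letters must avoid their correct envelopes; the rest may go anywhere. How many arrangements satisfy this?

27240

Let A_j be the event that the j-th constrained one is fixed. By inclusion-exclusion over the 3 events:
Σ_{j=0}^{3} (-1)^j C(3,j)(8-j)!
= C(3,0)·8! - C(3,1)·7! + C(3,2)·6! - C(3,3)·5!
= 40320 - 15120 + 2160 - 120
= 27240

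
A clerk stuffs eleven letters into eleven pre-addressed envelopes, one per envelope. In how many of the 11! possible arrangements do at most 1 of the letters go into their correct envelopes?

29369141

# with exactly i fixed is C(11,i)·!(11-i); sum over i=0..1:
  i=0: C(11,0)·!11 = 1·14684570 = 14684570
  i=1: C(11,1)·!10 = 11·1334961 = 14684571
Total = 29369141.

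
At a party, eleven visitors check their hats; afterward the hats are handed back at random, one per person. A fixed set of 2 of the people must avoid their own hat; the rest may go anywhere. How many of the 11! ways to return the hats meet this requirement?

33022080

Let A_j be the event that the j-th constrained one is fixed. By inclusion-exclusion over the 2 events:
Σ_{j=0}^{2} (-1)^j C(2,j)(11-j)!
= C(2,0)·11! - C(2,1)·10! + C(2,2)·9!
= 39916800 - 7257600 + 362880
= 33022080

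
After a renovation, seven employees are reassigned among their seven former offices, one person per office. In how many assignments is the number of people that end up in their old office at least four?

# with exactly i fixed is C(7,i)·!(7-i); sum over i=4..7:
  i=4: C(7,4)·!3 = 35·2 = 70
  i=5: C(7,5)·!2 = 21·1 = 21
  i=6: C(7,6)·!1 = 7·0 = 0
  i=7: C(7,7)·!0 = 1·1 = 1
Total = 92.

92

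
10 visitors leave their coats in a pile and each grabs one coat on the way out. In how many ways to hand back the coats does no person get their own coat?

1334961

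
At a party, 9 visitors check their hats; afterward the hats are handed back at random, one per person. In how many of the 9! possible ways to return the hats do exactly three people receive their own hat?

22260

Pick the 3 fixed positions: C(9,3) = 84 ways.
The other 6 form a derangement: !6 = 265.
Total: 84 × 265 = 22260.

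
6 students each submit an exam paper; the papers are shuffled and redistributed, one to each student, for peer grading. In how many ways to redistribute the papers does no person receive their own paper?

265

!6 = 6! · Σ_{k=0}^{6} (-1)^k/k!
= 6! - 6!/1! + 6!/2! - 6!/3! + 6!/4! - 6!/5! + 6!/6!
= 720 - 720 + 360 - 120 + 30 - 6 + 1
= 265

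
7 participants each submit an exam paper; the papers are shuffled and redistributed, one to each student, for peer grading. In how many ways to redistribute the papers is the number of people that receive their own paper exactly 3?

Pick the 3 fixed positions: C(7,3) = 35 ways.
The remaining 4 must be deranged: !4 = 9.
Total: 35 × 9 = 315.

315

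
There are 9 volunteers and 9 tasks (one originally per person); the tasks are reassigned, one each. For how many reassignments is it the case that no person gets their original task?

133496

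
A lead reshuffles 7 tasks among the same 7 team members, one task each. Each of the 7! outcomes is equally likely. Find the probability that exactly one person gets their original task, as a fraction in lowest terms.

53/144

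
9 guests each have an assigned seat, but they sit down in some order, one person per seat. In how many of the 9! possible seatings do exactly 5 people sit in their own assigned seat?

1134

Pick the 5 fixed positions: C(9,5) = 126 ways.
The remaining 4 must be deranged: !4 = 9.
Total: 126 × 9 = 1134.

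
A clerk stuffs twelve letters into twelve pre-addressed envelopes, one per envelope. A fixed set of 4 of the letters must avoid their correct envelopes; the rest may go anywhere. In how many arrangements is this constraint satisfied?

Let A_j be the event that the j-th constrained one is fixed. By inclusion-exclusion over the 4 events:
Σ_{j=0}^{4} (-1)^j C(4,j)(12-j)!
= C(4,0)·12! - C(4,1)·11! + C(4,2)·10! - C(4,3)·9! + C(4,4)·8!
= 479001600 - 159667200 + 21772800 - 1451520 + 40320
= 339696000

339696000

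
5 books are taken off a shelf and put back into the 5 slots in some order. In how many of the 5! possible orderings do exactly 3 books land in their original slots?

10

Pick the 3 fixed positions: C(5,3) = 10 ways.
The other 2 form a derangement: !2 = 1.
Total: 10 × 1 = 10.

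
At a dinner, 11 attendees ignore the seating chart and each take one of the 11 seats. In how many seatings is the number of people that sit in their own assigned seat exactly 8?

Choose which 8 of the 11 are fixed: C(11,8) = 165.
The remaining 3 must be deranged: !3 = 2.
Total: 165 × 2 = 330.

330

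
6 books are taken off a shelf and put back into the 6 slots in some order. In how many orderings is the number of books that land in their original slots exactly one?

264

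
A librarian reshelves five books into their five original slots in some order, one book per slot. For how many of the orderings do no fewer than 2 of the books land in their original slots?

Sum C(5,i)·!(5-i) for i = 2..5:
  i=2: C(5,2)·!3 = 10·2 = 20
  i=3: C(5,3)·!2 = 10·1 = 10
  i=4: C(5,4)·!1 = 5·0 = 0
  i=5: C(5,5)·!0 = 1·1 = 1
Total = 31.

31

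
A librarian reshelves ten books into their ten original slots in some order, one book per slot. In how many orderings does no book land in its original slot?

1334961

!10 = 10! · Σ_{k=0}^{10} (-1)^k/k!
= 10! - 10!/1! + 10!/2! - 10!/3! + 10!/4! - 10!/5! + 10!/6! - 10!/7! + 10!/8! - 10!/9! + 10!/10!
= 3628800 - 3628800 + 1814400 - 604800 + 151200 - 30240 + 5040 - 720 + 90 - 10 + 1
= 1334961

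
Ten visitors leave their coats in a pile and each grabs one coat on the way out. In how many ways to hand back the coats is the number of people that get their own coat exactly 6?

1890

Choose which 6 of the 10 are fixed: C(10,6) = 210.
The remaining 4 must be deranged: !4 = 9.
Total: 210 × 9 = 1890.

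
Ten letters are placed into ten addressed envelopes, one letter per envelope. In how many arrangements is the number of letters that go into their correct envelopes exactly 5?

11088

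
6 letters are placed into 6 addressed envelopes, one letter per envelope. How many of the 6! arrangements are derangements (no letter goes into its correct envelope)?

265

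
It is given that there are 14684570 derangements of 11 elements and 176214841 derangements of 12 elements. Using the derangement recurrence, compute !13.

2290792932

!13 = (13-1)·(!12 + !11) = 12·(176214841 + 14684570) = 12·190899411 = 2290792932.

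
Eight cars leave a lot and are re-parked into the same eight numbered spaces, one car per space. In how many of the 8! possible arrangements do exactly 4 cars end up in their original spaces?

Pick the 4 fixed positions: C(8,4) = 70 ways.
The remaining 4 must be deranged: !4 = 9.
Total: 70 × 9 = 630.

630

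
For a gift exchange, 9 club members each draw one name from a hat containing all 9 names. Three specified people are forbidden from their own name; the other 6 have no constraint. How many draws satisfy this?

256320

Inclusion-exclusion on the 3 forbidden self-matches:
Σ_{j=0}^{3} (-1)^j C(3,j)(9-j)!
= C(3,0)·9! - C(3,1)·8! + C(3,2)·7! - C(3,3)·6!
= 362880 - 120960 + 15120 - 720
= 256320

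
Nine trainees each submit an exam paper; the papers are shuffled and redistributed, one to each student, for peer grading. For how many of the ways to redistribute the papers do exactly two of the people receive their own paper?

Choose which 2 of the 9 are fixed: C(9,2) = 36.
The other 7 form a derangement: !7 = 1854.
Total: 36 × 1854 = 66744.

66744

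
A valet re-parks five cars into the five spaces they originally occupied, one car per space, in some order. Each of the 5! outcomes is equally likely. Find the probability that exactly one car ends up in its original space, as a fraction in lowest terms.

Favorable outcomes: C(5,1)·!4 = 5·9 = 45.
Total outcomes: 5! = 120.
Probability = 45/120 = 3/8.

3/8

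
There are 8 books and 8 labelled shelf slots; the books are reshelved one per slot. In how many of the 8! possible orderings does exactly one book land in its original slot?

14832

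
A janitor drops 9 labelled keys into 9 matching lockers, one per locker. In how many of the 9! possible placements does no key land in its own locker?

133496

The number of derangements of 9 is !9 = Σ_{k=0}^{9} (-1)^k·9!/k!
= 9! - 9!/1! + 9!/2! - 9!/3! + 9!/4! - 9!/5! + 9!/6! - 9!/7! + 9!/8! - 9!/9!
= 362880 - 362880 + 181440 - 60480 + 15120 - 3024 + 504 - 72 + 9 - 1
= 133496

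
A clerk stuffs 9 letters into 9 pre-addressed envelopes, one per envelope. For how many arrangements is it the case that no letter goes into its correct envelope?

133496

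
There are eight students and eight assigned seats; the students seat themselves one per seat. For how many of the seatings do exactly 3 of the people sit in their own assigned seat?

Choose which 3 of the 8 are fixed: C(8,3) = 56.
The remaining 5 must be deranged: !5 = 44.
Total: 56 × 44 = 2464.

2464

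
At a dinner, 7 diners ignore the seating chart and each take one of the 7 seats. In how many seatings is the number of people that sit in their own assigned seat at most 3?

Sum C(7,i)·!(7-i) for i = 0..3:
  i=0: C(7,0)·!7 = 1·1854 = 1854
  i=1: C(7,1)·!6 = 7·265 = 1855
  i=2: C(7,2)·!5 = 21·44 = 924
  i=3: C(7,3)·!4 = 35·9 = 315
Total = 4948.

4948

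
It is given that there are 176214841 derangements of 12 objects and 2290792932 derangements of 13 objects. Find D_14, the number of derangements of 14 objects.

D_14 = (14-1)·(D_13 + D_12) = 13·(2290792932 + 176214841) = 13·2467007773 = 32071101049.

32071101049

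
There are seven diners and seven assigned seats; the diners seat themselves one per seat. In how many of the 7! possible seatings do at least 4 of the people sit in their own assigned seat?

Sum C(7,i)·!(7-i) for i = 4..7:
  i=4: C(7,4)·!3 = 35·2 = 70
  i=5: C(7,5)·!2 = 21·1 = 21
  i=6: C(7,6)·!1 = 7·0 = 0
  i=7: C(7,7)·!0 = 1·1 = 1
Total = 92.

92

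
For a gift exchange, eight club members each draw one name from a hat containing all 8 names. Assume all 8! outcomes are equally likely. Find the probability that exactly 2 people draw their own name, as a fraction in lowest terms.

Favorable outcomes: C(8,2)·!6 = 28·265 = 7420.
Total outcomes: 8! = 40320.
Probability = 7420/40320 = 53/288.

53/288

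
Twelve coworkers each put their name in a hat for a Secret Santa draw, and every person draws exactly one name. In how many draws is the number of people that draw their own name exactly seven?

34848

Pick the 7 fixed positions: C(12,7) = 792 ways.
The remaining 5 must be deranged: !5 = 44.
Total: 792 × 44 = 34848.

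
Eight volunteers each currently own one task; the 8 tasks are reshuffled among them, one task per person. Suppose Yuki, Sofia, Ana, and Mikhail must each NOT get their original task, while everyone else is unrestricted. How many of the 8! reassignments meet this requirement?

24024

Let A_j be the event that the j-th constrained one is fixed. By inclusion-exclusion over the 4 events:
Σ_{j=0}^{4} (-1)^j C(4,j)(8-j)!
= C(4,0)·8! - C(4,1)·7! + C(4,2)·6! - C(4,3)·5! + C(4,4)·4!
= 40320 - 20160 + 4320 - 480 + 24
= 24024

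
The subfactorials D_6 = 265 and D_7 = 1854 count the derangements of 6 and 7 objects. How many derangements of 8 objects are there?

D_8 = (8-1)·(D_7 + D_6) = 7·(1854 + 265) = 7·2119 = 14833.

14833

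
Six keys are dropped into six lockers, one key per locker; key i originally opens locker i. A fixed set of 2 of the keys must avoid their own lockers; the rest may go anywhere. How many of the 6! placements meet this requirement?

Inclusion-exclusion on the 2 forbidden self-matches:
Σ_{j=0}^{2} (-1)^j C(2,j)(6-j)!
= C(2,0)·6! - C(2,1)·5! + C(2,2)·4!
= 720 - 240 + 24
= 504

504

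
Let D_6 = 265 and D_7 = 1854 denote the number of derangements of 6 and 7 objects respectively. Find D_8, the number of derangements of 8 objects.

14833

D_8 = (8-1)·(D_7 + D_6) = 7·(1854 + 265) = 7·2119 = 14833.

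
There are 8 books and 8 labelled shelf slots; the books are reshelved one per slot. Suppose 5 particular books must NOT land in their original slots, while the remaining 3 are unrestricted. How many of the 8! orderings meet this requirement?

21234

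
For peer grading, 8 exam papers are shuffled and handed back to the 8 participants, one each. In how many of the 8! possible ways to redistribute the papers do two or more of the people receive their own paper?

10655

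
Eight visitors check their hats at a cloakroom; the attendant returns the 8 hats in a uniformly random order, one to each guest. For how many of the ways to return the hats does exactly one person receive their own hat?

14832

Choose which one of the 8 is fixed: C(8,1) = 8.
The remaining 7 must be deranged: !7 = 1854.
Total: 8 × 1854 = 14832.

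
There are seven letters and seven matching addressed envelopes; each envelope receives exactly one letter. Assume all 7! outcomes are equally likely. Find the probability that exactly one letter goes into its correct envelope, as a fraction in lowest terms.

53/144

Favorable outcomes: C(7,1)·!6 = 7·265 = 1855.
Total outcomes: 7! = 5040.
Probability = 1855/5040 = 53/144.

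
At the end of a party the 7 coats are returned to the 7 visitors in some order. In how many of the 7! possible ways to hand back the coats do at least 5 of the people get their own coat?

22

Sum C(7,i)·!(7-i) for i = 5..7:
  i=5: C(7,5)·!2 = 21·1 = 21
  i=6: C(7,6)·!1 = 7·0 = 0
  i=7: C(7,7)·!0 = 1·1 = 1
Total = 22.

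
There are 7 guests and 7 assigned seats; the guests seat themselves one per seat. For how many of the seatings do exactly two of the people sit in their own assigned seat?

924

Pick the 2 fixed positions: C(7,2) = 21 ways.
The other 5 form a derangement: !5 = 44.
Total: 21 × 44 = 924.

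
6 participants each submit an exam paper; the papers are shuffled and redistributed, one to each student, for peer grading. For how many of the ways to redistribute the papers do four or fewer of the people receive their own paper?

719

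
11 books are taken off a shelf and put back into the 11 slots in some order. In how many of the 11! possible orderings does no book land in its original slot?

Use !n = n·!(n-1) + (-1)^n.
!11 = 11·1334961 - 1 = 14684570

14684570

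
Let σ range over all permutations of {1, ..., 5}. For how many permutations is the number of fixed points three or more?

11

Sum C(5,i)·!(5-i) for i = 3..5:
  i=3: C(5,3)·!2 = 10·1 = 10
  i=4: C(5,4)·!1 = 5·0 = 0
  i=5: C(5,5)·!0 = 1·1 = 1
Total = 11.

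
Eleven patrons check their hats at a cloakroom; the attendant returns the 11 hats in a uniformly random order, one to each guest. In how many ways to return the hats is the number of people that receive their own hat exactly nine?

55

Pick the 9 fixed positions: C(11,9) = 55 ways.
The other 2 form a derangement: !2 = 1.
Total: 55 × 1 = 55.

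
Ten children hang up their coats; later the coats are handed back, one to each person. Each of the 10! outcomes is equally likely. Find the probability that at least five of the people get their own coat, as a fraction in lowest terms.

Favorable outcomes: Σ_{i≥5} C(10,i)·!(10-i) = 252·44 + 210·9 + 120·2 + 45·1 + 10·0 + 1·1 = 13264.
Total outcomes: 10! = 3628800.
Probability = 13264/3628800 = 829/226800.

829/226800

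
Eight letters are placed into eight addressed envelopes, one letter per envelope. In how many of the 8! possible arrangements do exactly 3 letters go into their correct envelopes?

2464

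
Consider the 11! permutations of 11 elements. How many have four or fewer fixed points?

39770686

# with exactly i fixed is C(11,i)·!(11-i); sum over i=0..4:
  i=0: C(11,0)·!11 = 1·14684570 = 14684570
  i=1: C(11,1)·!10 = 11·1334961 = 14684571
  i=2: C(11,2)·!9 = 55·133496 = 7342280
  i=3: C(11,3)·!8 = 165·14833 = 2447445
  i=4: C(11,4)·!7 = 330·1854 = 611820
Total = 39770686.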